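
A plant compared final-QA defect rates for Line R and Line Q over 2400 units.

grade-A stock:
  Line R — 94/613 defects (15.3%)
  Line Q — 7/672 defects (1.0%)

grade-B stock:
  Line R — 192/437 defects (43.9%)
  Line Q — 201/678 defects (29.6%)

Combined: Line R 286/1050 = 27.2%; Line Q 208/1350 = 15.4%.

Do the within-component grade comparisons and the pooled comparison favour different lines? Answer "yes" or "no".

Within each component grade level (grade-A stock 15.3% vs 1.0%; grade-B stock 43.9% vs 29.6%), Line Q has the lower rate every time. Pooled: 27.2% vs 15.4% — Line Q has the lower rate overall. They agree.

no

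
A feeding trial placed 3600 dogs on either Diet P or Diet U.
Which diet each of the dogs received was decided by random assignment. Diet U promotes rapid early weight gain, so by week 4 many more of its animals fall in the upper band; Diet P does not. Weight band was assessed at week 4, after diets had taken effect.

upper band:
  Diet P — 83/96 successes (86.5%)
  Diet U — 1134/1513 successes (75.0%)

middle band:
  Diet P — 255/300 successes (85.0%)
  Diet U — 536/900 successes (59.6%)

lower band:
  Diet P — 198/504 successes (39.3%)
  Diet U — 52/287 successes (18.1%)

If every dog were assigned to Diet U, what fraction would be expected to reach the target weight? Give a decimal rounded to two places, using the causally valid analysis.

0.64

Week-4 weight band here is a post-treatment variable shaped by the diet; conditioning on it would introduce bias rather than remove it. The overall comparison is the causal one.
So P(outcome | do(Diet U)) is just the pooled rate for Diet U: 1722/2700 = 0.638.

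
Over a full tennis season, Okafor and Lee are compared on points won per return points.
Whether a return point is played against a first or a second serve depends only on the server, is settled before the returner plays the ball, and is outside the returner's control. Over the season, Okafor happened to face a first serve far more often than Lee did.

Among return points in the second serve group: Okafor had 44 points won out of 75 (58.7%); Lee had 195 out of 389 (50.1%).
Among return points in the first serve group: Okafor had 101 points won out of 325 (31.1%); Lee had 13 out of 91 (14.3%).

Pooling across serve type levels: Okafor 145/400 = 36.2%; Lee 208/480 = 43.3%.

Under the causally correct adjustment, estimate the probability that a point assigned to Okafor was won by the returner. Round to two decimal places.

0.46

The stratified and pooled comparisons disagree (Okafor wins within each serve type; Lee wins overall), so the answer turns on the causal role of serve type.
The imbalance in serve type arose from how return points were allocated, not from anything the player did; and serve type independently affects the outcome. The pooled gap is confounded — condition on serve type.
Standardising Okafor to the population serve type mix: 0.527·44/75 + 0.473·101/325 = 0.456.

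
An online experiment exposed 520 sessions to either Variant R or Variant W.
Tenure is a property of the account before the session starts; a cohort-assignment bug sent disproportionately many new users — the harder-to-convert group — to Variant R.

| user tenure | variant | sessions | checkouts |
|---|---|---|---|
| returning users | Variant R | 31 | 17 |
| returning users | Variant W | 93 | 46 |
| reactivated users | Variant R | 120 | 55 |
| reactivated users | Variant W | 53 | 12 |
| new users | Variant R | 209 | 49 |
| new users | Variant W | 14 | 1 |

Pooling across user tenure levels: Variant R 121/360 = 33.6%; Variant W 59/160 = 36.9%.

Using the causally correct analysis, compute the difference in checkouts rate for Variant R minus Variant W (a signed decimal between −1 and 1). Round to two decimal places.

+0.16

Here user tenure is a common cause — it drives both which variant a case falls under and the outcome. The crude comparison mixes populations; the stratum-specific rates are the causally relevant ones.
Adjusting over the population distribution of user tenure: 0.238·(0.548−0.495) + 0.333·(0.458−0.226) + 0.429·(0.234−0.071) = +0.160.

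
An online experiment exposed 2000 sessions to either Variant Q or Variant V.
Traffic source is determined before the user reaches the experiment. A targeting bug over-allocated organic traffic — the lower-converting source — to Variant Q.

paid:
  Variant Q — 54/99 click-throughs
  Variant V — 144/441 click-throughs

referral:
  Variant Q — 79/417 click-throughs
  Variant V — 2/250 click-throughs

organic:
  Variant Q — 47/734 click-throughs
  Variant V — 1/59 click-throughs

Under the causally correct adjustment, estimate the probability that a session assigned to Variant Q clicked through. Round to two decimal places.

The traffic source-specific comparison favours Variant Q throughout, but the pooled figures favour Variant V. The question is whether to condition on traffic source.
Traffic source satisfies the back-door criterion: it is not a descendant of the variant, and it blocks the spurious path from variant to outcome. Adjusting for it (i.e., using the within-traffic source rates) gives the causal effect.
Standardising Variant Q to the population traffic source mix: 0.270·54/99 + 0.334·79/417 + 0.397·47/734 = 0.236.

0.24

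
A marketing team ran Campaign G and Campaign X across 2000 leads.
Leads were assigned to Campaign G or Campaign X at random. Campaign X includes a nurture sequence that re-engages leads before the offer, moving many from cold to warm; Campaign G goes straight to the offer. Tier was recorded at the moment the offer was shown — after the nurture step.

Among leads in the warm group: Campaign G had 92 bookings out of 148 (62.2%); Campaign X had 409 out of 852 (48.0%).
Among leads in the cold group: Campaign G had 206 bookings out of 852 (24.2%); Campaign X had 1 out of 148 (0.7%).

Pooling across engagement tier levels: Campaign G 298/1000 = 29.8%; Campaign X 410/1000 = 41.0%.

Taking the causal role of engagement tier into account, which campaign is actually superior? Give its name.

Because the campaign influences engagement tier, engagement tier is a post-treatment mediator, not a confounder. Stratifying on it would bias the estimate; the causal effect is the crude pooled difference.
Pooled: Campaign G 29.8% vs Campaign X 41.0%; Campaign X is higher overall.

Campaign X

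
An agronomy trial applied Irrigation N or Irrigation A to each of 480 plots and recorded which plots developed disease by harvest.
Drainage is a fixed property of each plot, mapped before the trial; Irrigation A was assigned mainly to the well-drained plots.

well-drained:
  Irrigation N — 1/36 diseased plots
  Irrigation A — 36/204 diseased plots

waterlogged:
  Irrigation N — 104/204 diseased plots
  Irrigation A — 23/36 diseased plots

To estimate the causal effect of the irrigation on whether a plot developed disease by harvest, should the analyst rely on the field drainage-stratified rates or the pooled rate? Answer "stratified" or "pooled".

Irrigation N is lower inside every field drainage stratum but Irrigation A is lower in aggregate. Whether to stratify depends on how field drainage relates to the irrigation.
Nothing the irrigation does changes field drainage; the imbalance is an allocation artefact. With field drainage also predicting the outcome, the pooled figure is confounded, and the within-stratum comparison is the causal one.
Within each level — well-drained: 2.8% vs 17.6%; waterlogged: 51.0% vs 63.9% — Irrigation N is lower every time.

stratified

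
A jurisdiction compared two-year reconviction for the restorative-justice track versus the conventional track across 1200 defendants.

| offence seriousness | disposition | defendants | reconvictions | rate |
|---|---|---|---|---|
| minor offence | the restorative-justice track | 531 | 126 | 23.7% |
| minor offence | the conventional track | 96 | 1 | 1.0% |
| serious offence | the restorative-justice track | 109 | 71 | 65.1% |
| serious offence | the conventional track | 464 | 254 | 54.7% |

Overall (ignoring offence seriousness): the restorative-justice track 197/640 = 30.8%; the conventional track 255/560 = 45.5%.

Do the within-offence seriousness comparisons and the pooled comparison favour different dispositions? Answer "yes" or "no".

yes

Within each offence seriousness level (minor offence 23.7% vs 1.0%; serious offence 65.1% vs 54.7%), the conventional track has the lower rate every time. Pooled: 30.8% vs 45.5% — the restorative-justice track has the lower rate overall. The two comparisons disagree.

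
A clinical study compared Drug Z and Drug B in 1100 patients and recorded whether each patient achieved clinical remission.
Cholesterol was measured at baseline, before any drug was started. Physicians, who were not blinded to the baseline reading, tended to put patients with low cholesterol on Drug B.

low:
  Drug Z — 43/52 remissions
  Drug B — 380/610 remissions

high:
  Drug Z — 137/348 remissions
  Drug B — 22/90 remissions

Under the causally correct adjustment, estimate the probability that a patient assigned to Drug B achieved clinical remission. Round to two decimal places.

0.47

Nothing the drug does changes cholesterol; the imbalance is an allocation artefact. With cholesterol also predicting the outcome, the pooled figure is confounded, and the within-stratum comparison is the causal one.
Standardising Drug B to the population cholesterol mix: 0.602·380/610 + 0.398·22/90 = 0.472.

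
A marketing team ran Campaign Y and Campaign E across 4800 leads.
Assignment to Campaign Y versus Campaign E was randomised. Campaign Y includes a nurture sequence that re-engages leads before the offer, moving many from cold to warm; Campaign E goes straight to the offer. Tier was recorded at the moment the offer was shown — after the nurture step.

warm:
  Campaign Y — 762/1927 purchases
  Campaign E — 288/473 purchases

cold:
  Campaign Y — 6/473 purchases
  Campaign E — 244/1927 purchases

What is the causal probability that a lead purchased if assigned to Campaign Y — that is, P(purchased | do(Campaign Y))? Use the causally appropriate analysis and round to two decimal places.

0.32

Within every engagement tier level Campaign E has the higher rate, yet pooled Campaign Y does — Simpson's reversal.
Engagement tier is downstream of the campaign. One should not condition on a consequence of treatment, so the overall rates are the right comparison.
So P(outcome | do(Campaign Y)) is just the pooled rate for Campaign Y: 768/2400 = 0.320.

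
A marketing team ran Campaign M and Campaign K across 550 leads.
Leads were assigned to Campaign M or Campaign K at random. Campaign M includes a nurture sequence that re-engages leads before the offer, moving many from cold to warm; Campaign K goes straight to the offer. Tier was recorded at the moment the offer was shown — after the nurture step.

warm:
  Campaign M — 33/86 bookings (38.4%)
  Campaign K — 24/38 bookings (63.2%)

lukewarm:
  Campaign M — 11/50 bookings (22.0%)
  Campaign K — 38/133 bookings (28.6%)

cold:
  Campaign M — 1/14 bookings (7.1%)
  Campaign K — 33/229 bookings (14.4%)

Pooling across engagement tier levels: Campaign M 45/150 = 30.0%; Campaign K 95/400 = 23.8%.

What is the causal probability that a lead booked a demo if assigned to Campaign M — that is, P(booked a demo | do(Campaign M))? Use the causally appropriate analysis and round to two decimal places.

0.30

The engagement tier-specific comparison favours Campaign K throughout, but the pooled figures favour Campaign M. The question is whether to condition on engagement tier.
Engagement tier lies on the pathway campaign → engagement tier → outcome, so adjusting for it blocks the indirect effect. For the total causal effect of campaign, use the unadjusted pooled rates.
So P(outcome | do(Campaign M)) is just the pooled rate for Campaign M: 45/150 = 0.300.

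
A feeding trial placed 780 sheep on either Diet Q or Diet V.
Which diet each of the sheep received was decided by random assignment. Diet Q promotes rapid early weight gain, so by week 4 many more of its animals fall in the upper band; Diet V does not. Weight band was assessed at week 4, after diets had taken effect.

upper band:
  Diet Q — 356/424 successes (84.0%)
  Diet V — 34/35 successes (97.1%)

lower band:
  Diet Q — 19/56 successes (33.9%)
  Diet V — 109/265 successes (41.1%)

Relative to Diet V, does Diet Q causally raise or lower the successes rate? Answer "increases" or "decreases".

increases

Because the diet influences week-4 weight band, week-4 weight band is a post-treatment mediator, not a confounder. Stratifying on it would bias the estimate; the causal effect is the crude pooled difference.
Pooled: Diet Q 78.1% vs Diet V 47.7%; Diet Q is higher overall.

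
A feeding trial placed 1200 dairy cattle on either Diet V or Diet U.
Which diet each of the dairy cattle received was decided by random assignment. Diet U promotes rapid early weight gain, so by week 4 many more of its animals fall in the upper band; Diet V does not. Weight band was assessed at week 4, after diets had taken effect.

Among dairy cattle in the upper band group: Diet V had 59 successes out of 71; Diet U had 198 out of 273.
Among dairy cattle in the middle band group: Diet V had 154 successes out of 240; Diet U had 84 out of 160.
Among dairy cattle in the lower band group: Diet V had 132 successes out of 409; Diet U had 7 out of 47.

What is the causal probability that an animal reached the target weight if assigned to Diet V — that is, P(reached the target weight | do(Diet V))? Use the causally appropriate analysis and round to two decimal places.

0.48

Because the diet influences week-4 weight band, week-4 weight band is a post-treatment mediator, not a confounder. Stratifying on it would bias the estimate; the causal effect is the crude pooled difference.
So P(outcome | do(Diet V)) is just the pooled rate for Diet V: 345/720 = 0.479.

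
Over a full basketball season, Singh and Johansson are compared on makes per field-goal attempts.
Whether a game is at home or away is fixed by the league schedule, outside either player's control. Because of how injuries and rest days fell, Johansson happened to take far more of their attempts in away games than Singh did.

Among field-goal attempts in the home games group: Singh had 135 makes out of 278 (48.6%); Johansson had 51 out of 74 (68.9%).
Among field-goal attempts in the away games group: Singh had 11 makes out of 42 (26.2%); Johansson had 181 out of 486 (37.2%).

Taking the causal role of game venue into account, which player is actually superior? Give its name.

Johansson

Since game venue is a pre-existing factor (not a product of the player) and it affects the outcome on its own, it is a confounder. The stratified rates, not the pooled rate, identify the causal effect.
Within each level — home games: 48.6% vs 68.9%; away games: 26.2% vs 37.2% — Johansson is higher every time.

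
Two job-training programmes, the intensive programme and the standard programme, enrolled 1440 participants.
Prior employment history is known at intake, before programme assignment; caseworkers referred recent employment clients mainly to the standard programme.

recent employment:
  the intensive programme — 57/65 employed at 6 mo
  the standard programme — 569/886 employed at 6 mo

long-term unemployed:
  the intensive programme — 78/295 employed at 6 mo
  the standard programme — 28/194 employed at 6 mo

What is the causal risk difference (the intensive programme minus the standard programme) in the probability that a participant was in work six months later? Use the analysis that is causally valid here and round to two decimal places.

The prior employment history-specific comparison favours the intensive programme throughout, but the pooled figures favour the standard programme. The question is whether to condition on prior employment history.
Prior employment history is set before the programme has any effect — it is not caused by the programme — and it independently drives the outcome. That makes it a confounder, so the causal comparison is within prior employment history levels.
Adjusting over the population distribution of prior employment history: 0.660·(0.877−0.642) + 0.340·(0.264−0.144) = +0.196.

+0.20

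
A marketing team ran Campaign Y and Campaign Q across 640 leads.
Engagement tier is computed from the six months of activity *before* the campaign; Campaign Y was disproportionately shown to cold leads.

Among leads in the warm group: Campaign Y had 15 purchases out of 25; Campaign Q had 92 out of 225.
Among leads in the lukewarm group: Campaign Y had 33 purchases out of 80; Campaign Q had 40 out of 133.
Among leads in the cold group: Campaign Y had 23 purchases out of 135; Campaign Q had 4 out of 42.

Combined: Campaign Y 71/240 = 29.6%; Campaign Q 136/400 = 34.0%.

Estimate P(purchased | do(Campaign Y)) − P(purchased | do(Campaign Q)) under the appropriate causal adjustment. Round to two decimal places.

+0.13

Nothing the campaign does changes engagement tier; the imbalance is an allocation artefact. With engagement tier also predicting the outcome, the pooled figure is confounded, and the within-stratum comparison is the causal one.
Adjusting over the population distribution of engagement tier: 0.391·(0.600−0.409) + 0.333·(0.412−0.301) + 0.277·(0.170−0.095) = +0.133.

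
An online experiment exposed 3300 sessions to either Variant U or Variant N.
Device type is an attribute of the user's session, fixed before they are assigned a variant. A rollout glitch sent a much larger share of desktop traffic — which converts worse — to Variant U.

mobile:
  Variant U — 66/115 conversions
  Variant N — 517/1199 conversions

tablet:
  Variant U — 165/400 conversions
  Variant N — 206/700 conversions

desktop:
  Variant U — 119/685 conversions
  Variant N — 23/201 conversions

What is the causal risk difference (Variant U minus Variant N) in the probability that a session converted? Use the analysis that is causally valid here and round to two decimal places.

Since device type is a pre-existing factor (not a product of the variant) and it affects the outcome on its own, it is a confounder. The stratified rates, not the pooled rate, identify the causal effect.
Adjusting over the population distribution of device type: 0.398·(0.574−0.431) + 0.333·(0.412−0.294) + 0.268·(0.174−0.114) = +0.112.

+0.11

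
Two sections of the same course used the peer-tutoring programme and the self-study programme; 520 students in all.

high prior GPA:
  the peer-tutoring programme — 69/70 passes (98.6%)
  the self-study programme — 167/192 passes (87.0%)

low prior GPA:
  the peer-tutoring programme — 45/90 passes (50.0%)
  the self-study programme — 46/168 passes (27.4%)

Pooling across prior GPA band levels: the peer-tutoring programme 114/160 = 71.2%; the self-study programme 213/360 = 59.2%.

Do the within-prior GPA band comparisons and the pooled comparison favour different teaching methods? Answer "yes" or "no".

Within each prior GPA band level (high prior GPA 98.6% vs 87.0%; low prior GPA 50.0% vs 27.4%), the peer-tutoring programme has the higher rate every time. Pooled: 71.2% vs 59.2% — the peer-tutoring programme has the higher rate overall. They agree.

no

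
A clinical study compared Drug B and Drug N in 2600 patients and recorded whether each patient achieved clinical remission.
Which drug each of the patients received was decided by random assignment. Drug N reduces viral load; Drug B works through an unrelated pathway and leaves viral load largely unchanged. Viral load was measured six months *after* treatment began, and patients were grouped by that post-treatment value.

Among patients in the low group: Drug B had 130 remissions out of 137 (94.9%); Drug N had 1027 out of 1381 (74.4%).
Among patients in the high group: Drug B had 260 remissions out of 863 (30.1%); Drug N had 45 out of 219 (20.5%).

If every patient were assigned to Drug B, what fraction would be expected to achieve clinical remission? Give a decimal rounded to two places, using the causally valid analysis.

0.39

Viral load is recorded after the drug and is itself shifted by it — it sits on the causal path from drug to outcome. Conditioning on a mediator would strip out part of the effect we want; the pooled comparison gives the total causal effect.
So P(outcome | do(Drug B)) is just the pooled rate for Drug B: 390/1000 = 0.390.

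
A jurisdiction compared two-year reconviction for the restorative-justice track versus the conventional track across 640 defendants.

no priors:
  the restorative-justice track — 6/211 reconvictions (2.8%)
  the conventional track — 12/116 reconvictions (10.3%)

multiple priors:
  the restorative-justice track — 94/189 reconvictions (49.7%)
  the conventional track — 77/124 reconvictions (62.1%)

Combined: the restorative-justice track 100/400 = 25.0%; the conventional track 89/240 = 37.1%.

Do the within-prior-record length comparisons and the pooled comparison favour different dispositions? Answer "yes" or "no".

Within each prior-record length level (no priors 2.8% vs 10.3%; multiple priors 49.7% vs 62.1%), the restorative-justice track has the lower rate every time. Pooled: 25.0% vs 37.1% — the restorative-justice track has the lower rate overall. They agree.

no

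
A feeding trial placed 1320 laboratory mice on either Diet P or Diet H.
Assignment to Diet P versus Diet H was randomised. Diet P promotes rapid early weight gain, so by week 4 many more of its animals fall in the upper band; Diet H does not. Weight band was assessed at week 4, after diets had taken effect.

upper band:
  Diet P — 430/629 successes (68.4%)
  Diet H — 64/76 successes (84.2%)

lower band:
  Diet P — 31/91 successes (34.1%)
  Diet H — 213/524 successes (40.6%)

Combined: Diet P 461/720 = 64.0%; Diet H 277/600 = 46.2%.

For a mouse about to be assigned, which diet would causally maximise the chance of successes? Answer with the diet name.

Diet P

Week-4 weight band is recorded after the diet and is itself shifted by it — it sits on the causal path from diet to outcome. Conditioning on a mediator would strip out part of the effect we want; the pooled comparison gives the total causal effect.
Pooled: Diet P 64.0% vs Diet H 46.2%; Diet P is higher overall.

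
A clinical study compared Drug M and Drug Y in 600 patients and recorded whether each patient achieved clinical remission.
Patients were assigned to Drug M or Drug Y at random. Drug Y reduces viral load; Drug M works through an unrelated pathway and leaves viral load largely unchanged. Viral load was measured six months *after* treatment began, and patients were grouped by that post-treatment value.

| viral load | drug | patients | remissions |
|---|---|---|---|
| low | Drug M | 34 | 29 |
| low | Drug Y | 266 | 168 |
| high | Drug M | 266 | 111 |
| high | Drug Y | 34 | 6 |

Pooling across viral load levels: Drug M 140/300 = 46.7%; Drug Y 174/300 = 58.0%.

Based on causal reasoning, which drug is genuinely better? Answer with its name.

Drug Y

Within every viral load level Drug M has the higher rate, yet pooled Drug Y does — Simpson's reversal.
Viral load is downstream of the drug. One should not condition on a consequence of treatment, so the overall rates are the right comparison.
Pooled: Drug M 46.7% vs Drug Y 58.0%; Drug Y is higher overall.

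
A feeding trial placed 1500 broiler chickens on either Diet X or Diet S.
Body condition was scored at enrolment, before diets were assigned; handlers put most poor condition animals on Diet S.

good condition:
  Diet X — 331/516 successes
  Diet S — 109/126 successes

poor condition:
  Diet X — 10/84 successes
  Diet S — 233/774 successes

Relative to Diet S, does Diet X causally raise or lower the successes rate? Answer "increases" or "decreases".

decreases

The starting body condition-specific comparison favours Diet S throughout, but the pooled figures favour Diet X. The question is whether to condition on starting body condition.
Nothing the diet does changes starting body condition; the imbalance is an allocation artefact. With starting body condition also predicting the outcome, the pooled figure is confounded, and the within-stratum comparison is the causal one.
Within each level — good condition: 64.1% vs 86.5%; poor condition: 11.9% vs 30.1% — Diet S is higher every time.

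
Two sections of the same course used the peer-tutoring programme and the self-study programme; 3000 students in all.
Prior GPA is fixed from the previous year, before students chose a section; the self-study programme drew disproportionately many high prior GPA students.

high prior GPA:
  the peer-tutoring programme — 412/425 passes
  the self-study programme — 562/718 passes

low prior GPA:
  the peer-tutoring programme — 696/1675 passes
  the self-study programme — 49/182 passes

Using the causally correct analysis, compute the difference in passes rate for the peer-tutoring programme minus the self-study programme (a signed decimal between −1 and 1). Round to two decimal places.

The stratified and pooled comparisons disagree (the peer-tutoring programme wins within each prior GPA band; the self-study programme wins overall), so the answer turns on the causal role of prior GPA band.
Nothing the teaching method does changes prior GPA band; the imbalance is an allocation artefact. With prior GPA band also predicting the outcome, the pooled figure is confounded, and the within-stratum comparison is the causal one.
Adjusting over the population distribution of prior GPA band: 0.381·(0.969−0.783) + 0.619·(0.416−0.269) = +0.162.

+0.16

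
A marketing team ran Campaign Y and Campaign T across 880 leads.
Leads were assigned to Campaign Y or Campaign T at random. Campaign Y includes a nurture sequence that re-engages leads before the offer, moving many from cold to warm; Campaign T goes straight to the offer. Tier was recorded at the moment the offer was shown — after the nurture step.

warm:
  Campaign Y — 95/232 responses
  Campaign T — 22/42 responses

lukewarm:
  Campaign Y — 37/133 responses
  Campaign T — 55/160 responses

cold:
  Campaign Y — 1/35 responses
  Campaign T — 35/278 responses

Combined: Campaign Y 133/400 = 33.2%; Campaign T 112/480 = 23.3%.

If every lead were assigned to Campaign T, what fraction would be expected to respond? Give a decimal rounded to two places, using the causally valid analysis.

0.23

The stratified and pooled comparisons disagree (Campaign T wins within each engagement tier; Campaign Y wins overall), so the answer turns on the causal role of engagement tier.
Engagement tier is recorded after the campaign and is itself shifted by it — it sits on the causal path from campaign to outcome. Conditioning on a mediator would strip out part of the effect we want; the pooled comparison gives the total causal effect.
So P(outcome | do(Campaign T)) is just the pooled rate for Campaign T: 112/480 = 0.233.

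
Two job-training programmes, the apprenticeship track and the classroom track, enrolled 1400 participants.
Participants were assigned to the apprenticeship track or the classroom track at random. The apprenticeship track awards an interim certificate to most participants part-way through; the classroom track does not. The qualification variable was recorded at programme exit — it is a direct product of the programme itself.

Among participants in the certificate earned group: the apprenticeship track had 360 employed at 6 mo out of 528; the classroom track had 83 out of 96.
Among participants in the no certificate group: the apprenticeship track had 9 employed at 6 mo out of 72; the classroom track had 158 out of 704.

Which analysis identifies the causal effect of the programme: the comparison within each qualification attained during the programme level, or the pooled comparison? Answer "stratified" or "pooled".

pooled

the classroom track is higher inside every qualification attained during the programme stratum but the apprenticeship track is higher in aggregate. Whether to stratify depends on how qualification attained during the programme relates to the programme.
Qualification attained during the programme is downstream of the programme. One should not condition on a consequence of treatment, so the overall rates are the right comparison.
Pooled: the apprenticeship track 61.5% vs the classroom track 30.1%; the apprenticeship track is higher overall.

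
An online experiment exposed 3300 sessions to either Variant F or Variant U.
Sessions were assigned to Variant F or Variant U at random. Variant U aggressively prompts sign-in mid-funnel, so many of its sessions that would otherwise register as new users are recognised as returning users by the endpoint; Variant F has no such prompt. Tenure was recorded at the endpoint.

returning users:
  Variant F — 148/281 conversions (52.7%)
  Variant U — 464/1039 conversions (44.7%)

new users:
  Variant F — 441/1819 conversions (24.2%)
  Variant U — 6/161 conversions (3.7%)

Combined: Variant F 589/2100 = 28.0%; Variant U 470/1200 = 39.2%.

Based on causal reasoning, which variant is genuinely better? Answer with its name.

Within every user tenure level Variant F has the higher rate, yet pooled Variant U does — Simpson's reversal.
The distribution of user tenure is itself part of what the variant does — it is an intermediate outcome. Holding it fixed would remove that part of the effect; the total effect is the pooled difference.
Pooled: Variant F 28.0% vs Variant U 39.2%; Variant U is higher overall.

Variant U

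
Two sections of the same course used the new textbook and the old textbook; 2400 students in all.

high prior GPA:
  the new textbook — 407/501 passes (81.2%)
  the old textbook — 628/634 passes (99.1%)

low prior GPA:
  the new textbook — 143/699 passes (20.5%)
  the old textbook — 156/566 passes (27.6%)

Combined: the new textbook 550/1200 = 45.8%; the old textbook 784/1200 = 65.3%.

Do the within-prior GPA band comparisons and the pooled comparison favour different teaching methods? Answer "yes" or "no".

no

Within each prior GPA band level (high prior GPA 81.2% vs 99.1%; low prior GPA 20.5% vs 27.6%), the old textbook has the higher rate every time. Pooled: 45.8% vs 65.3% — the old textbook has the higher rate overall. They agree.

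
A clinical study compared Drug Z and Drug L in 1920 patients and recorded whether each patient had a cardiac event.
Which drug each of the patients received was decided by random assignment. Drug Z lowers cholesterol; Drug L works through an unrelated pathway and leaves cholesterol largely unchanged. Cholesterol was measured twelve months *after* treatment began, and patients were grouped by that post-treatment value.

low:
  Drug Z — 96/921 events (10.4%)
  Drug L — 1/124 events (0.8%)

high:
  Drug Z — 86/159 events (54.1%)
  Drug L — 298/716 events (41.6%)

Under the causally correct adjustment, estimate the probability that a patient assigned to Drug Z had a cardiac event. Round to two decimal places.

Cholesterol is recorded after the drug and is itself shifted by it — it sits on the causal path from drug to outcome. Conditioning on a mediator would strip out part of the effect we want; the pooled comparison gives the total causal effect.
So P(outcome | do(Drug Z)) is just the pooled rate for Drug Z: 182/1080 = 0.169.

0.17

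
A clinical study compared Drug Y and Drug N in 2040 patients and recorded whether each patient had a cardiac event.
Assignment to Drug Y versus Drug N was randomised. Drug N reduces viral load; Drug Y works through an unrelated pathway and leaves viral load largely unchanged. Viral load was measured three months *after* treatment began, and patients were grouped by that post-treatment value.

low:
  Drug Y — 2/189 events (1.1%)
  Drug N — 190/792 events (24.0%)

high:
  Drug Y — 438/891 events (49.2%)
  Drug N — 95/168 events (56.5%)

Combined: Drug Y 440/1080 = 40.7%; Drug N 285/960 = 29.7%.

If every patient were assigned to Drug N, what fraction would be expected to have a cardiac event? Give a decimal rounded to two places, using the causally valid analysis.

0.30

Viral load lies on the pathway drug → viral load → outcome, so adjusting for it blocks the indirect effect. For the total causal effect of drug, use the unadjusted pooled rates.
So P(outcome | do(Drug N)) is just the pooled rate for Drug N: 285/960 = 0.297.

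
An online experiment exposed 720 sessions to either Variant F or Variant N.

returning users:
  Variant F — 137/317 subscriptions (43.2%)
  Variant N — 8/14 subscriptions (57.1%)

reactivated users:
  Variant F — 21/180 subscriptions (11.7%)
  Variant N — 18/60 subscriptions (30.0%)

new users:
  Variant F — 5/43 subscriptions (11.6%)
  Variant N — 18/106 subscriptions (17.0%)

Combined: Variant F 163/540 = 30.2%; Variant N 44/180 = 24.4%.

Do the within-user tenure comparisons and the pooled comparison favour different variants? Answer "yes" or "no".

Within each user tenure level (returning users 43.2% vs 57.1%; reactivated users 11.7% vs 30.0%; new users 11.6% vs 17.0%), Variant N has the higher rate every time. Pooled: 30.2% vs 24.4% — Variant F has the higher rate overall. The two comparisons disagree.

yes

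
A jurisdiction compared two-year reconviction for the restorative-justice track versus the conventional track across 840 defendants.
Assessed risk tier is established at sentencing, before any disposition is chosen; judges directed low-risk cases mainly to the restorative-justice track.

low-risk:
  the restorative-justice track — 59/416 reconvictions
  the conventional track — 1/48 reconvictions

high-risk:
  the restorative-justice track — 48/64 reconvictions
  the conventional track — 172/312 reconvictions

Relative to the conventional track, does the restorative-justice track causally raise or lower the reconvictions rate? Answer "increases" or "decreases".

increases

the conventional track is lower inside every assessed risk tier stratum but the restorative-justice track is lower in aggregate. Whether to stratify depends on how assessed risk tier relates to the disposition.
Assessed risk tier is set before the disposition has any effect — it is not caused by the disposition — and it independently drives the outcome. That makes it a confounder, so the causal comparison is within assessed risk tier levels.
Within each level — low-risk: 14.2% vs 2.1%; high-risk: 75.0% vs 55.1% — the conventional track is lower every time.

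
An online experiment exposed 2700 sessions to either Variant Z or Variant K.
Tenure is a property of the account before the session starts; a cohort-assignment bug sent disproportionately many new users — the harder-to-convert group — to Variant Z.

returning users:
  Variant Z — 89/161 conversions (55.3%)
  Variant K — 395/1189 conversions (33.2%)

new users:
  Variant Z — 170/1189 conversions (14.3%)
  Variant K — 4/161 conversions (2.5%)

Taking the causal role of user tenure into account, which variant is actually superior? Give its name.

Variant Z

User tenure differs across variants for reasons unrelated to any effect of the variant itself, and it separately predicts the outcome — a classic confounder. We must compare within user tenure levels.
Within each level — returning users: 55.3% vs 33.2%; new users: 14.3% vs 2.5% — Variant Z is higher every time.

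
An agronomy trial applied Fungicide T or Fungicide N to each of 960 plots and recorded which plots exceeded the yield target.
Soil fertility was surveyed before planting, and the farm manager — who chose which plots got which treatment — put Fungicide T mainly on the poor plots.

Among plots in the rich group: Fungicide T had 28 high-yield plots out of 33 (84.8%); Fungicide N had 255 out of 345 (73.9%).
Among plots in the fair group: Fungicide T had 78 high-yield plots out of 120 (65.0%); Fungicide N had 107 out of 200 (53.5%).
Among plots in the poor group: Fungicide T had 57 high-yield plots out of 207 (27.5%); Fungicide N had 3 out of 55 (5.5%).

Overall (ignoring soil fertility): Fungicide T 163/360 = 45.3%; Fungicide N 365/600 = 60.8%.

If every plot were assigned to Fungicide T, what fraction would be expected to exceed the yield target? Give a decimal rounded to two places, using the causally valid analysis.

0.63

Since soil fertility is a pre-existing factor (not a product of the fungicide) and it affects the outcome on its own, it is a confounder. The stratified rates, not the pooled rate, identify the causal effect.
Standardising Fungicide T to the population soil fertility mix: 0.394·28/33 + 0.333·78/120 + 0.273·57/207 = 0.626.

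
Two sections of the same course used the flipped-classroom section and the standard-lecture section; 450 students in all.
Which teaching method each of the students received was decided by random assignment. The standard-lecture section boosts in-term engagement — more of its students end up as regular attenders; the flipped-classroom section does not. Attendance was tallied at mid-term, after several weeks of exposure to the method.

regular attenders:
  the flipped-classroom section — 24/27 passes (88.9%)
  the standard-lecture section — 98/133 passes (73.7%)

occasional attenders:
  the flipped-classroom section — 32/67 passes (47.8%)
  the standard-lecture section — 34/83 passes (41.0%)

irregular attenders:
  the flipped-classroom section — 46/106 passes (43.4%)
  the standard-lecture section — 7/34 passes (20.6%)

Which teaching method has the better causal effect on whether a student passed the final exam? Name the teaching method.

Within every mid-term attendance level the flipped-classroom section has the higher rate, yet pooled the standard-lecture section does — Simpson's reversal.
Mid-term attendance lies on the pathway teaching method → mid-term attendance → outcome, so adjusting for it blocks the indirect effect. For the total causal effect of teaching method, use the unadjusted pooled rates.
Pooled: the flipped-classroom section 51.0% vs the standard-lecture section 55.6%; the standard-lecture section is higher overall.

the standard-lecture section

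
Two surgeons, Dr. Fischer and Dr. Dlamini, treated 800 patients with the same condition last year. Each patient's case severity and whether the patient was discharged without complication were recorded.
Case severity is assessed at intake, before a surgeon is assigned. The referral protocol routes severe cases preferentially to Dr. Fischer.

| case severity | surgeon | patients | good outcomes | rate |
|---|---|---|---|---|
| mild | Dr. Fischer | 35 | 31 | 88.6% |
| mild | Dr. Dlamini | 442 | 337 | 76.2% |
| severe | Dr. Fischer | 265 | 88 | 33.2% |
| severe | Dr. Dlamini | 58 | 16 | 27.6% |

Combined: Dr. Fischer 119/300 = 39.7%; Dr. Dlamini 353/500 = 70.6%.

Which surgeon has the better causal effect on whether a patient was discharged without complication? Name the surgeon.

Dr. Fischer

Since case severity is a pre-existing factor (not a product of the surgeon) and it affects the outcome on its own, it is a confounder. The stratified rates, not the pooled rate, identify the causal effect.
Within each level — mild: 88.6% vs 76.2%; severe: 33.2% vs 27.6% — Dr. Fischer is higher every time.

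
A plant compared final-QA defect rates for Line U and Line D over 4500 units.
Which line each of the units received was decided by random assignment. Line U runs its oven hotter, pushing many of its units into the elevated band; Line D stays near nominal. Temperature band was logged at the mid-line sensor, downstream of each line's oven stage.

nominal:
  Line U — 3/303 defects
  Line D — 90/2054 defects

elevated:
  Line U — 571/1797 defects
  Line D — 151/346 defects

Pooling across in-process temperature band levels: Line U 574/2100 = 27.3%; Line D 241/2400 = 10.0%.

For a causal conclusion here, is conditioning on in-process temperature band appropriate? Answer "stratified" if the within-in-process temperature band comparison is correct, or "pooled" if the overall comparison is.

pooled

The in-process temperature band-specific comparison favours Line U throughout, but the pooled figures favour Line D. The question is whether to condition on in-process temperature band.
Because the line influences in-process temperature band, in-process temperature band is a post-treatment mediator, not a confounder. Stratifying on it would bias the estimate; the causal effect is the crude pooled difference.
Pooled: Line U 27.3% vs Line D 10.0%; Line D is lower overall.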